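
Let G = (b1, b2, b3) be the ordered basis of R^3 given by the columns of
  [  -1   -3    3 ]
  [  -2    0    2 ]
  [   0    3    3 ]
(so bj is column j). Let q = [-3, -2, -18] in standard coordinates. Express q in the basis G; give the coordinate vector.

[-3, -2, -4]

[q]_G is the unique c with M c = q, where M has columns b1, ..., b3.
Row-reducing the augmented matrix [M | q] gives c = (-3, -2, -4).
Check: -3b1 - 2b2 - 4b3 = [-3, -2, -18].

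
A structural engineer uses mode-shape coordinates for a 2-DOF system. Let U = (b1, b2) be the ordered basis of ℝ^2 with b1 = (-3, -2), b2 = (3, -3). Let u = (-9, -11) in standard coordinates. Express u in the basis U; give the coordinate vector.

(4, 1)

We seek scalars with c_1 b1 + c_2 b2 = u; equivalently solve M c = u where the columns of M are b1, b2.
System: -3c_1 + 3c_2 = -9, -2c_1 - 3c_2 = -11; solving gives c_1 = 4, c_2 = 1.
Check: 4b1 + b2 = (-9, -11).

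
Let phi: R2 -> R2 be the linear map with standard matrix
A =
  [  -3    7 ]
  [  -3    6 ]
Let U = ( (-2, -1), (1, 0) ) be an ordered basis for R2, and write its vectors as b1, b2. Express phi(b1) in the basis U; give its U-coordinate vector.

Compute phi(b1) = A b1 = (-1, 0) in standard coordinates.
Then write this in U-coordinates: solve for y in y_1 b1 + y_2 b2 = (-1, 0).
This gives y = (0, -1), which is column 1 of [phi]_U.

(0, -1)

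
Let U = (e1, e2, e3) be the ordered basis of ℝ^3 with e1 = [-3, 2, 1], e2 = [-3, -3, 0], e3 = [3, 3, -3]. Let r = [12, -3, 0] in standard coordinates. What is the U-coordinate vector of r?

Write r = c_1 e1 + ... + c_3 e3 and solve for the c_i.
Solving this 3x3 system gives c = (-3, -2, -1).
Check: -3e1 - 2e2 - e3 = [12, -3, 0].

[-3, -2, -1]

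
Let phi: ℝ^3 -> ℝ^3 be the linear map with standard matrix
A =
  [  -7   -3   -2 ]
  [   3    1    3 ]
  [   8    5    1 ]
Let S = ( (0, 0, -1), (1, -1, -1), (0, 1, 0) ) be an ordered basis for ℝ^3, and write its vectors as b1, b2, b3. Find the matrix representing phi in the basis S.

[[-1, 0, -2], [2, -2, -3], [-1, -3, -2]]

Let P have columns b1, ..., b3. Then [phi]_S = P^(-1) A P.
Here det P = -1, so P^(-1) is integer; computing A P first and then P^(-1)(A P) gives [[-1, 0, -2], [2, -2, -3], [-1, -3, -2]].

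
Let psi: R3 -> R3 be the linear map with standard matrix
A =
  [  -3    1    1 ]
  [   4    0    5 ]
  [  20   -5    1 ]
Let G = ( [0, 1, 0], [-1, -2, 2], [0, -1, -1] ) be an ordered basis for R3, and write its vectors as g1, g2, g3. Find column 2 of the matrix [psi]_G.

[2, -3, 2]

Column 2 of [psi]_G is the G-coordinate vector of psi(g2).
In standard coordinates psi(g2) = A g2 = [3, 6, -8].
Converting to G: [3, 6, -8] = 2g1 - 3g2 + 2g3, so the coordinate vector is [2, -3, 2].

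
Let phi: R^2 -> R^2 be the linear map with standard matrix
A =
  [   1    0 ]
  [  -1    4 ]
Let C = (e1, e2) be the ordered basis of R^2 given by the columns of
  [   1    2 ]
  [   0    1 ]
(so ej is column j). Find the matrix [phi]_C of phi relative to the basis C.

[[3, -2], [-1, 2]]

With P the matrix whose columns are e1, e2, [phi]_C = P^(-1) A P.
Column by column: phi(e1) = A e1 = [1, -1]; its C-coordinates [3, -1] give column 1.
Continuing for each basis vector yields [phi]_C = [[3, -2], [-1, 2]].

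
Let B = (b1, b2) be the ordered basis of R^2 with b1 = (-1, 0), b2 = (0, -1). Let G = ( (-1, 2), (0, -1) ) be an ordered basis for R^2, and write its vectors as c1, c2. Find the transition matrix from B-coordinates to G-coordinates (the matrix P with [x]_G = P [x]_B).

Column j of P is [bj]_G, since P maps B-coordinates to G-coordinates.
Expressing b1 in G: b1 = c1 + 2c2, so column 1 of P is (1, 2).
Doing the same for each bj gives P = [[1, 0], [2, 1]].

[[1, 0], [2, 1]]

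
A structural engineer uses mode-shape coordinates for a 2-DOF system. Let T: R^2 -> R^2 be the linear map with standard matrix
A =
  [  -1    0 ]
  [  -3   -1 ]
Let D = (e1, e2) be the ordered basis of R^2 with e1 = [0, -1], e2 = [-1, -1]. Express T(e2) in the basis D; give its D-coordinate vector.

Compute T(e2) = A e2 = [1, 4] in standard coordinates.
Then write this in D-coordinates: solve for y in y_1 e1 + y_2 e2 = [1, 4].
This gives y = [-3, -1], which is column 2 of [T]_D.

[-3, -1]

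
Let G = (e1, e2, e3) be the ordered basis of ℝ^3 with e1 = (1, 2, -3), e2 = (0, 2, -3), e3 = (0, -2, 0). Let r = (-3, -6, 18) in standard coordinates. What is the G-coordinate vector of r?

(-3, -3, -3)

[r]_G is the unique c with M c = r, where M has columns e1, ..., e3.
Solving this 3x3 system gives c = (-3, -3, -3).
Check: -3e1 - 3e2 - 3e3 = (-3, -6, 18).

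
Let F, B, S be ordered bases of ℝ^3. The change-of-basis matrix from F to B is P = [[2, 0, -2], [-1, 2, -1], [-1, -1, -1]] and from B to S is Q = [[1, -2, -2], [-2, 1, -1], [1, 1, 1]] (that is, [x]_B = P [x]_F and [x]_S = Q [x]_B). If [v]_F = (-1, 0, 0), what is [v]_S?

First [v]_B = P [v]_F = (-2, 1, 1).
Then [v]_S = Q [v]_B = (-6, 4, 0).

(-6, 4, 0)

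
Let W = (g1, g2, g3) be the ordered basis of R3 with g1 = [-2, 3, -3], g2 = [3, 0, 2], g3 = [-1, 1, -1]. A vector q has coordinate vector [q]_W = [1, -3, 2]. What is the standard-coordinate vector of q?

By definition q = g1 - 3g2 + 2g3.
Summing componentwise gives [-13, 5, -11].

[-13, 5, -11]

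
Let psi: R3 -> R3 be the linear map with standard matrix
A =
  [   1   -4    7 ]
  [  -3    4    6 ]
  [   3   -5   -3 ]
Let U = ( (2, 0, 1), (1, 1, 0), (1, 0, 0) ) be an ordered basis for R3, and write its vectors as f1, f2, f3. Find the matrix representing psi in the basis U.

[[3, -2, 3], [0, 1, -3], [3, 0, -2]]

With P the matrix whose columns are f1, ..., f3, [psi]_U = P^(-1) A P.
Column by column: psi(f1) = A f1 = (9, 0, 3); its U-coordinates (3, 0, 3) give column 1.
Continuing for each basis vector yields [psi]_U = [[3, -2, 3], [0, 1, -3], [3, 0, -2]].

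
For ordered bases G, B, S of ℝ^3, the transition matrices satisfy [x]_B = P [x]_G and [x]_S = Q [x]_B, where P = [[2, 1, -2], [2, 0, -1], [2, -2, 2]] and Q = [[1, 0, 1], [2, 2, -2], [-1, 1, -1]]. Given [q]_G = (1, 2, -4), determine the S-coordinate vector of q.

First [q]_B = P [q]_G = (12, 6, -10).
Then [q]_S = Q [q]_B = (2, 56, 4).

(2, 56, 4)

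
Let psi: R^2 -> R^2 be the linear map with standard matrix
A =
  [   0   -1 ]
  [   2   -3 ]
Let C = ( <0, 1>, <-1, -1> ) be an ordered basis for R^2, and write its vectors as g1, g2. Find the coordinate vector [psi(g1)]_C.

Column 1 of [psi]_C is the C-coordinate vector of psi(g1).
In standard coordinates psi(g1) = A g1 = <-1, -3>.
Converting to C: <-1, -3> = -2g1 + g2, so the coordinate vector is <-2, 1>.

<-2, 1>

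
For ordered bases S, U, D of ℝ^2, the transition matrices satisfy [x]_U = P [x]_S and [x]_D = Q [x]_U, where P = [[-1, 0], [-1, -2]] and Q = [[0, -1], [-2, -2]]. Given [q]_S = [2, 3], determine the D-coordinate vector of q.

[8, 20]

Apply P to get U-coordinates [-2, -8], then Q to get D-coordinates.
The result is [q]_D = [8, 20].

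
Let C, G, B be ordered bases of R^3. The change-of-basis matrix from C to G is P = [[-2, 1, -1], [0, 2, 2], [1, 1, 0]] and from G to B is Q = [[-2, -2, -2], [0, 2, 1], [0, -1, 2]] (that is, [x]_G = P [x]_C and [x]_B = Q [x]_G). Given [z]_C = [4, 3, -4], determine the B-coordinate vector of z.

First [z]_G = P [z]_C = [-1, -2, 7].
Then [z]_B = Q [z]_G = [-8, 3, 16].

[-8, 3, 16]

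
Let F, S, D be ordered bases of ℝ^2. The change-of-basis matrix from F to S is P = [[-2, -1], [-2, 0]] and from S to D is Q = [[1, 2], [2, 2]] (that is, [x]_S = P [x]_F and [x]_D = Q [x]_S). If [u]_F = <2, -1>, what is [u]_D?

First [u]_S = P [u]_F = <-3, -4>.
Then [u]_D = Q [u]_S = <-11, -14>.

<-11, -14>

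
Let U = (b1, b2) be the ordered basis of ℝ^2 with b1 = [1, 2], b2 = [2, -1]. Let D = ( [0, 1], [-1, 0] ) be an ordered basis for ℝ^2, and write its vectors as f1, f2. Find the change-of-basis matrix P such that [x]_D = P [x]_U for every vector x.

[[2, -1], [-1, -2]]

Let M have columns bj and N have columns fj. Then for every x, N [x]_D = x = M [x]_U, so P = N^(-1) M.
Since det N = 1, N^(-1) has integer entries; multiplying gives P = [[2, -1], [-1, -2]].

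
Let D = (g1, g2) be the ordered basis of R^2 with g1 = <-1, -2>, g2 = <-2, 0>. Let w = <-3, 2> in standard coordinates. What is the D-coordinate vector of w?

<-1, 2>

We seek scalars with c_1 g1 + c_2 g2 = w; equivalently solve M c = w where the columns of M are g1, g2.
System: -c_1 - 2c_2 = -3, -2c_1 + 0c_2 = 2; solving gives c_1 = -1, c_2 = 2.
Check: -g1 + 2g2 = <-3, 2>.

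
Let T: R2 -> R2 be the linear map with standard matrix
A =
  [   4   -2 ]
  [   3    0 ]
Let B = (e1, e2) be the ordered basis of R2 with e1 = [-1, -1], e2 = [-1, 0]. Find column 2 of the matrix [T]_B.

[3, 1]

Column 2 of [T]_B is the B-coordinate vector of T(e2).
In standard coordinates T(e2) = A e2 = [-4, -3].
Converting to B: [-4, -3] = 3e1 + e2, so the coordinate vector is [3, 1].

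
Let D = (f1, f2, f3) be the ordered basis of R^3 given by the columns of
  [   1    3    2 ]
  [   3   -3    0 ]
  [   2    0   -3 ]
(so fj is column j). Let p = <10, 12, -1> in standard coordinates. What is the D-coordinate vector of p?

<4, 0, 3>

Write p = c_1 f1 + ... + c_3 f3 and solve for the c_i.
Solving this 3x3 system gives c = (4, 0, 3).
Check: 4f1 + 0·f2 + 3f3 = <10, 12, -1>.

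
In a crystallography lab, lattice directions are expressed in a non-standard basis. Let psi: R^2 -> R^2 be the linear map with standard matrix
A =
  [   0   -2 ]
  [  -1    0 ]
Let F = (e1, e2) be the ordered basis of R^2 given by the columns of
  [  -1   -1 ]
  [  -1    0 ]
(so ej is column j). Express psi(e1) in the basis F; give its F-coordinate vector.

Column 1 of [psi]_F is the F-coordinate vector of psi(e1).
In standard coordinates psi(e1) = A e1 = <2, 1>.
Converting to F: <2, 1> = -e1 - e2, so the coordinate vector is <-1, -1>.

<-1, -1>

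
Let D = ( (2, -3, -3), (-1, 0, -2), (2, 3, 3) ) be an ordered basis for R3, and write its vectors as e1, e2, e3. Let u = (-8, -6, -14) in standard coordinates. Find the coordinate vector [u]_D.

Write u = c_1 e1 + ... + c_3 e3 and solve for the c_i.
Row-reducing the augmented matrix [M | u] gives c = (0, 4, -2).
Check: 0·e1 + 4e2 - 2e3 = (-8, -6, -14).

(0, 4, -2)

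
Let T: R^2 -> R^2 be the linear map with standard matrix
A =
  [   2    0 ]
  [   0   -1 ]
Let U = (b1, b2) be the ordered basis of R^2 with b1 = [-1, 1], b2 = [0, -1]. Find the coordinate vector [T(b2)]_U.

Compute T(b2) = A b2 = [0, 1] in standard coordinates.
Then write this in U-coordinates: solve for y in y_1 b1 + y_2 b2 = [0, 1].
This gives y = [0, -1], which is column 2 of [T]_U.

[0, -1]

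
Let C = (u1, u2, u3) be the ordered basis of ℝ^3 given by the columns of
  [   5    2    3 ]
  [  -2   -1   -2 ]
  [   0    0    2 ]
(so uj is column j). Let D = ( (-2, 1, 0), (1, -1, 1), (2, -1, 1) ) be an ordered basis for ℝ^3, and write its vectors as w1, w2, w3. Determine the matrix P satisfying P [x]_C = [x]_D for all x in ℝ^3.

Take x = uj: its C-coordinates are the j-th standard unit vector, so P e_j — column j of P — equals [uj]_D.
u1 = -2w1 - w2 + w3, giving column 1 = (-2, -1, 1); repeating for each j gives P = [[-2, -1, 0], [-1, 0, 1], [1, 0, 1]].

[[-2, -1, 0], [-1, 0, 1], [1, 0, 1]]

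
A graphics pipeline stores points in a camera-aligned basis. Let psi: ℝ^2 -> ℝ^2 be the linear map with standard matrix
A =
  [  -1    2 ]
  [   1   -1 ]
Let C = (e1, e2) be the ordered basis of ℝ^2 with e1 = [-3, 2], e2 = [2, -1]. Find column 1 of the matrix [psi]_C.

[-3, -1]

Compute psi(e1) = A e1 = [7, -5] in standard coordinates.
Then write this in C-coordinates: solve for y in y_1 e1 + y_2 e2 = [7, -5].
This gives y = [-3, -1], which is column 1 of [psi]_C.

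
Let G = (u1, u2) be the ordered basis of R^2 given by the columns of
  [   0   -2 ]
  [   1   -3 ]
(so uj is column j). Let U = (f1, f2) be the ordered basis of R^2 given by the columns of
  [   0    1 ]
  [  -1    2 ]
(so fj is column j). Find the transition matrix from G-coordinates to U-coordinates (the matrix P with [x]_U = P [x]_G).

Column j of P is [uj]_U, since P maps G-coordinates to U-coordinates.
Expressing u1 in U: u1 = -f1 + 0·f2, so column 1 of P is [-1, 0].
Doing the same for each uj gives P = [[-1, -1], [0, -2]].

[[-1, -1], [0, -2]]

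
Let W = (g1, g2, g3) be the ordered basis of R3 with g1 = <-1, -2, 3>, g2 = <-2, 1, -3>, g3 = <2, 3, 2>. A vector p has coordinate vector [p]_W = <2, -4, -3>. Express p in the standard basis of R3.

<0, -17, 12>

The coordinates say p = 2g1 - 4g2 - 3g3; adding the scaled basis vectors gives <0, -17, 12>.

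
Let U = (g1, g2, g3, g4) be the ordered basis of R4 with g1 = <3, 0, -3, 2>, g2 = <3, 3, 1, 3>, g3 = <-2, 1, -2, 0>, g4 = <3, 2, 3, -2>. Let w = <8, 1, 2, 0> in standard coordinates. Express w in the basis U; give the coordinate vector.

[w]_U is the unique c with M c = w, where M has columns g1, ..., g4.
Solving this 4x4 system gives c = (1, 0, -1, 1).
Check: g1 + 0·g2 - g3 + g4 = <8, 1, 2, 0>.

<1, 0, -1, 1>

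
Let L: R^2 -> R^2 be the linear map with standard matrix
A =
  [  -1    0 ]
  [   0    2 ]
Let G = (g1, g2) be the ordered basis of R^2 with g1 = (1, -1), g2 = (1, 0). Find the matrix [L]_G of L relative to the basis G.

Let P have columns g1, g2. Then [L]_G = P^(-1) A P.
Here det P = 1, so P^(-1) is integer; computing A P first and then P^(-1)(A P) gives [[2, 0], [-3, -1]].

[[2, 0], [-3, -1]]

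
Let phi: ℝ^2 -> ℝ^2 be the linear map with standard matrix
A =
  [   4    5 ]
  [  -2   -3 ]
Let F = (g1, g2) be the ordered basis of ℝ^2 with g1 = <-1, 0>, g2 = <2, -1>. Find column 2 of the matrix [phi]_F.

<-1, 1>

Compute phi(g2) = A g2 = <3, -1> in standard coordinates.
Then write this in F-coordinates: solve for y in y_1 g1 + y_2 g2 = <3, -1>.
This gives y = <-1, 1>, which is column 2 of [phi]_F.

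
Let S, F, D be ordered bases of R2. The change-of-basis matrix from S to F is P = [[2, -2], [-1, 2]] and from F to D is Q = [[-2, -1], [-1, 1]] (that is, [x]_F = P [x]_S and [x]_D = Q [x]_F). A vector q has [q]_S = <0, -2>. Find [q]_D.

First [q]_F = P [q]_S = <4, -4>.
Then [q]_D = Q [q]_F = <-4, -8>.

<-4, -8>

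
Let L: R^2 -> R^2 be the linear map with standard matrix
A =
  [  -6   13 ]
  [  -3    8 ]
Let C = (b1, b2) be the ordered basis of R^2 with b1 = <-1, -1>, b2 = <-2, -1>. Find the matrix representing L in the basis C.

The j-th column of [L]_C is [L(bj)]_C.
L(b1) = A b1 = <-7, -5> = 3b1 + 2b2, so column 1 is <3, 2>.
Repeating for b2 and assembling the columns gives [[3, 3], [2, -1]].

[[3, 3], [2, -1]]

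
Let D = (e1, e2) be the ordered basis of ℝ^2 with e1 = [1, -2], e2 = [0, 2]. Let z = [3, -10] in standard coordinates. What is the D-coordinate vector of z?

[z]_D is the unique c with M c = z, where M has columns e1, e2.
System: c_1 + 0c_2 = 3, -2c_1 + 2c_2 = -10; solving gives c_1 = 3, c_2 = -2.
Check: 3e1 - 2e2 = [3, -10].

[3, -2]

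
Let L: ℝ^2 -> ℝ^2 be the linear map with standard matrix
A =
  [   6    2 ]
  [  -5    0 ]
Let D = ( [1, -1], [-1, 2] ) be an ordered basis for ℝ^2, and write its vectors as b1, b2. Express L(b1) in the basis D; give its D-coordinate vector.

[3, -1]

Column 1 of [L]_D is the D-coordinate vector of L(b1).
In standard coordinates L(b1) = A b1 = [4, -5].
Converting to D: [4, -5] = 3b1 - b2, so the coordinate vector is [3, -1].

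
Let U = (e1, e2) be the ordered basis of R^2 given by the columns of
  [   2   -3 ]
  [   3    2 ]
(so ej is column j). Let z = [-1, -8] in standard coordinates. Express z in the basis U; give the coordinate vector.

[-2, -1]

We seek scalars with c_1 e1 + c_2 e2 = z; equivalently solve M c = z where the columns of M are e1, e2.
System: 2c_1 - 3c_2 = -1, 3c_1 + 2c_2 = -8; solving gives c_1 = -2, c_2 = -1.
Check: -2e1 - e2 = [-1, -8].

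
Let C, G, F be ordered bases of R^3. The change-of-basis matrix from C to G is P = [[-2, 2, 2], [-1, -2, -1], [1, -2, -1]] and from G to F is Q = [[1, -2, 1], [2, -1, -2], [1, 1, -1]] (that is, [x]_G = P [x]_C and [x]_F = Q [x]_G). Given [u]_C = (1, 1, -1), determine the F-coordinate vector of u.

Apply P to get G-coordinates (-2, -2, 0), then Q to get F-coordinates.
The result is [u]_F = (2, -2, -4).

(2, -2, -4)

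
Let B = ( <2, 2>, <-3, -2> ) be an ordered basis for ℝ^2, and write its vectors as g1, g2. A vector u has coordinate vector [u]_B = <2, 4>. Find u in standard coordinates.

<-8, -4>

The coordinates say u = 2g1 + 4g2; adding the scaled basis vectors gives <-8, -4>.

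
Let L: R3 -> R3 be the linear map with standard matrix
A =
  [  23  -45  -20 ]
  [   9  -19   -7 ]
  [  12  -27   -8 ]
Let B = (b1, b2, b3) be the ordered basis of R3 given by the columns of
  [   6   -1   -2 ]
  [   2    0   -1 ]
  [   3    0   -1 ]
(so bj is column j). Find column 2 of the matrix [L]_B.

<-3, -1, 3>

Compute L(b2) = A b2 = <-23, -9, -12> in standard coordinates.
Then write this in B-coordinates: solve for y in y_1 b1 + ... + y_3 b3 = <-23, -9, -12>.
This gives y = <-3, -1, 3>, which is column 2 of [L]_B.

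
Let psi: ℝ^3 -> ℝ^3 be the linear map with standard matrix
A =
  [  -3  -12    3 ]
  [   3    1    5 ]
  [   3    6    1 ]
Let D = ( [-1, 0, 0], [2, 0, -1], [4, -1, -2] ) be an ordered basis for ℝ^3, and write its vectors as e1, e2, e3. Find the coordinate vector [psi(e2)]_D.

[-1, -3, -1]

Column 2 of [psi]_D is the D-coordinate vector of psi(e2).
In standard coordinates psi(e2) = A e2 = [-9, 1, 5].
Converting to D: [-9, 1, 5] = -e1 - 3e2 - e3, so the coordinate vector is [-1, -3, -1].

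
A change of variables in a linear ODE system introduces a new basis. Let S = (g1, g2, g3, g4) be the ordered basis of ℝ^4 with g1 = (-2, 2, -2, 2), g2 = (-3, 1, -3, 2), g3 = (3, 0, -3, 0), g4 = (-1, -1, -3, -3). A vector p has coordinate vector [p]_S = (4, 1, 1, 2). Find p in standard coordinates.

(-10, 7, -20, 4)

By definition p = 4g1 + g2 + g3 + 2g4.
Summing componentwise gives (-10, 7, -20, 4).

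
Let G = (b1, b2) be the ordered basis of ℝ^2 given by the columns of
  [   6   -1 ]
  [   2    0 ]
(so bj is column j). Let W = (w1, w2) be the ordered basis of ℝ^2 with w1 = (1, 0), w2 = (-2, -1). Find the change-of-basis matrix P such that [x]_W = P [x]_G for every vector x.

Let M have columns bj and N have columns wj. Then for every x, N [x]_W = x = M [x]_G, so P = N^(-1) M.
Since det N = -1, N^(-1) has integer entries; multiplying gives P = [[2, -1], [-2, 0]].

[[2, -1], [-2, 0]]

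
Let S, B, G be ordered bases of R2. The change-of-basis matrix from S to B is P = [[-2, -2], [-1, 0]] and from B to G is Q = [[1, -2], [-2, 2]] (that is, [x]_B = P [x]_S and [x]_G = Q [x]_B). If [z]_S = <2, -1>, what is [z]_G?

<2, 0>

First [z]_B = P [z]_S = <-2, -2>.
Then [z]_G = Q [z]_B = <2, 0>.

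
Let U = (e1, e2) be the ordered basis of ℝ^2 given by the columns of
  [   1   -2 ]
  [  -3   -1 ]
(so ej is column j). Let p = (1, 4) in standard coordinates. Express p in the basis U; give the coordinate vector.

We seek scalars with c_1 e1 + c_2 e2 = p; equivalently solve M c = p where the columns of M are e1, e2.
System: c_1 - 2c_2 = 1, -3c_1 - c_2 = 4; solving gives c_1 = -1, c_2 = -1.
Check: -e1 - e2 = (1, 4).

(-1, -1)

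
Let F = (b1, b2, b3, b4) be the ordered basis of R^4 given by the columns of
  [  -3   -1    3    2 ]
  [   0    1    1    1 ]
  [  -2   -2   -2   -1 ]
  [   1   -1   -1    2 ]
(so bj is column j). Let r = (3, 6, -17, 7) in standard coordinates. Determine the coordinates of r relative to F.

[r]_F is the unique c with M c = r, where M has columns b1, ..., b4.
Solving this 4x4 system gives c = (4, 0, 3, 3).
Check: 4b1 + 0·b2 + 3b3 + 3b4 = (3, 6, -17, 7).

(4, 0, 3, 3)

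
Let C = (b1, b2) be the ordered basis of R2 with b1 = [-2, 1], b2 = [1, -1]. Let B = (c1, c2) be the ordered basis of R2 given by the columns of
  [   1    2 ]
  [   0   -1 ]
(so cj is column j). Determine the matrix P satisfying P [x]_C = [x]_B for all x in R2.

[[0, -1], [-1, 1]]

Let M have columns bj and N have columns cj. Then for every x, N [x]_B = x = M [x]_C, so P = N^(-1) M.
Since det N = -1, N^(-1) has integer entries; multiplying gives P = [[0, -1], [-1, 1]].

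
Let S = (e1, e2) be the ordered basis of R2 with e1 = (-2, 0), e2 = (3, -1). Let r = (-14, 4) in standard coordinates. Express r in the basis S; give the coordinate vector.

Write r = c_1 e1 + c_2 e2 and solve for the c_i.
System: -2c_1 + 3c_2 = -14, 0c_1 - c_2 = 4; solving gives c_1 = 1, c_2 = -4.
Check: e1 - 4e2 = (-14, 4).

(1, -4)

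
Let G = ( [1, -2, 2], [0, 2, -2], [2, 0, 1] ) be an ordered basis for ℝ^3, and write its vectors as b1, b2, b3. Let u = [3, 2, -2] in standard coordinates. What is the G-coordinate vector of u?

[3, 4, 0]

Write u = c_1 b1 + ... + c_3 b3 and solve for the c_i.
Solving this 3x3 system gives c = (3, 4, 0).
Check: 3b1 + 4b2 + 0·b3 = [3, 2, -2].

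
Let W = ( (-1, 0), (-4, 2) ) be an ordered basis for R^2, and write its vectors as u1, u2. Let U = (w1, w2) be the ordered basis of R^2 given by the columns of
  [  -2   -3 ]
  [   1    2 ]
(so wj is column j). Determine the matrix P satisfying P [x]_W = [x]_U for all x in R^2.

Let M have columns uj and N have columns wj. Then for every x, N [x]_U = x = M [x]_W, so P = N^(-1) M.
Since det N = -1, N^(-1) has integer entries; multiplying gives P = [[2, 2], [-1, 0]].

[[2, 2], [-1, 0]]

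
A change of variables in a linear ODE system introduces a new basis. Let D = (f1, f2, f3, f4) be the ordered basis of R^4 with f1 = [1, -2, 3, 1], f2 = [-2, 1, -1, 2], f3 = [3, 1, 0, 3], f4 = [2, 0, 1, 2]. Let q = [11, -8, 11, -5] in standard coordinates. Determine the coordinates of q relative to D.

Write q = c_1 f1 + ... + c_4 f4 and solve for the c_i.
Row-reducing the augmented matrix [M | q] gives c = (1, -4, -2, 4).
Check: f1 - 4f2 - 2f3 + 4f4 = [11, -8, 11, -5].

[1, -4, -2, 4]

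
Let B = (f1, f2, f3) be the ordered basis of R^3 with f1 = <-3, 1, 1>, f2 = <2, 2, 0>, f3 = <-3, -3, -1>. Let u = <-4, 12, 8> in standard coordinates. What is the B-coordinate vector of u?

[u]_B is the unique c with M c = u, where M has columns f1, ..., f3.
Gaussian elimination on [M | u] yields c = (4, -2, -4).
Check: 4f1 - 2f2 - 4f3 = <-4, 12, 8>.

<4, -2, -4>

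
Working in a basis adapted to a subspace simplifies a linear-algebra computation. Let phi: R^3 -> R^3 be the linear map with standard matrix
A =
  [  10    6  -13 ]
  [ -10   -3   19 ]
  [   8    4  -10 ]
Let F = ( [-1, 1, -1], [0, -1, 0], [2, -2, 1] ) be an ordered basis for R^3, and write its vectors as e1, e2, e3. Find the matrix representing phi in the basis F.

The j-th column of [phi]_F is [phi(ej)]_F.
phi(e1) = A e1 = [9, -12, 6] = -3e1 + 3e2 + 3e3, so column 1 is [-3, 3, 3].
Repeating for e2, e3 and assembling the columns gives [[-3, 2, -1], [3, 3, 0], [3, -2, -3]].

[[-3, 2, -1], [3, 3, 0], [3, -2, -3]]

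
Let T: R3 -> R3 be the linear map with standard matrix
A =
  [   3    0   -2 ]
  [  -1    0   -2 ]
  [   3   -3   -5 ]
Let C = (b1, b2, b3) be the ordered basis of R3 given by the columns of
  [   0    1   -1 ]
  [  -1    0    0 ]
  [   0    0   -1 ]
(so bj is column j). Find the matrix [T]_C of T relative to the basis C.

Let P have columns b1, ..., b3. Then [T]_C = P^(-1) A P.
Here det P = -1, so P^(-1) is integer; computing A P first and then P^(-1)(A P) gives [[0, 1, -3], [-3, 0, -3], [-3, -3, -2]].

[[0, 1, -3], [-3, 0, -3], [-3, -3, -2]]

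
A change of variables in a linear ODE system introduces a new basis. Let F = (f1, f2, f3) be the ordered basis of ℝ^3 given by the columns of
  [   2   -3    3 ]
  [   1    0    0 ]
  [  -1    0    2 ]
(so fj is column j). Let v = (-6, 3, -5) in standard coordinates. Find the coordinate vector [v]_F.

(3, 3, -1)

We seek scalars with c_1 f1 + ... + c_3 f3 = v; equivalently solve M c = v where the columns of M are f1, ..., f3.
Solving this 3x3 system gives c = (3, 3, -1).
Check: 3f1 + 3f2 - f3 = (-6, 3, -5).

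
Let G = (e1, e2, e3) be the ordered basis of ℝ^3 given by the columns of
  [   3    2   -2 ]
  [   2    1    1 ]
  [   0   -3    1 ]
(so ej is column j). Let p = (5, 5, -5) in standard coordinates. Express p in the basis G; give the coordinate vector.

(1, 2, 1)

We seek scalars with c_1 e1 + ... + c_3 e3 = p; equivalently solve M c = p where the columns of M are e1, ..., e3.
Gaussian elimination on [M | p] yields c = (1, 2, 1).
Check: e1 + 2e2 + e3 = (5, 5, -5).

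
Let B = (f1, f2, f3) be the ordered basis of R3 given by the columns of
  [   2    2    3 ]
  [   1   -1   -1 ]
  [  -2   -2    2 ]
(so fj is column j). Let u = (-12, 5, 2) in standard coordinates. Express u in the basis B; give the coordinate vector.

We seek scalars with c_1 f1 + ... + c_3 f3 = u; equivalently solve M c = u where the columns of M are f1, ..., f3.
Solving this 3x3 system gives c = (0, -3, -2).
Check: 0·f1 - 3f2 - 2f3 = (-12, 5, 2).

(0, -3, -2)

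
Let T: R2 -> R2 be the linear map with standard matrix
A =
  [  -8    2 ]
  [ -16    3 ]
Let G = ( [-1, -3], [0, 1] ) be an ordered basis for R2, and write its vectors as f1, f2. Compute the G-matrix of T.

[[-2, -2], [1, -3]]

With P the matrix whose columns are f1, f2, [T]_G = P^(-1) A P.
Column by column: T(f1) = A f1 = [2, 7]; its G-coordinates [-2, 1] give column 1.
Continuing for each basis vector yields [T]_G = [[-2, -2], [1, -3]].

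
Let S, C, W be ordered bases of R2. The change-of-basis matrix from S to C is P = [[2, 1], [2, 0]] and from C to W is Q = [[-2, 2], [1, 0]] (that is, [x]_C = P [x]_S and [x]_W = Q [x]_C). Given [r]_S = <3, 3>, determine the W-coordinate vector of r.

<-6, 9>

Apply P to get C-coordinates <9, 6>, then Q to get W-coordinates.
The result is [r]_W = <-6, 9>.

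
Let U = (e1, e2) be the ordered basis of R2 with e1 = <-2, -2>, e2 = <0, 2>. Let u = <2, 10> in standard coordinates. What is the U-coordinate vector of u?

<-1, 4>

Write u = c_1 e1 + c_2 e2 and solve for the c_i.
System: -2c_1 + 0c_2 = 2, -2c_1 + 2c_2 = 10; solving gives c_1 = -1, c_2 = 4.
Check: -e1 + 4e2 = <2, 10>.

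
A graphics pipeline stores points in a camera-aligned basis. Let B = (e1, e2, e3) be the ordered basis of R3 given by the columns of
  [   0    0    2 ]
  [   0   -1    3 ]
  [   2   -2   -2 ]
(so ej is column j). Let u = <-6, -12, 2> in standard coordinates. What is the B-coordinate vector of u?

<1, 3, -3>

[u]_B is the unique c with M c = u, where M has columns e1, ..., e3.
Gaussian elimination on [M | u] yields c = (1, 3, -3).
Check: e1 + 3e2 - 3e3 = <-6, -12, 2>.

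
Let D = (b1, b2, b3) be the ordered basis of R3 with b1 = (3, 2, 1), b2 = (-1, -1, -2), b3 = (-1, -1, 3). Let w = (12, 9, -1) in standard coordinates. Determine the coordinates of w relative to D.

(3, -1, -2)

[w]_D is the unique c with M c = w, where M has columns b1, ..., b3.
Gaussian elimination on [M | w] yields c = (3, -1, -2).
Check: 3b1 - b2 - 2b3 = (12, 9, -1).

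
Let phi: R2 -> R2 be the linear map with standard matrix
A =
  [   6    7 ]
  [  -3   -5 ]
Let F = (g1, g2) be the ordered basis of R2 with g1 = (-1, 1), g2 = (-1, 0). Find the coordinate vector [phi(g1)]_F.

Column 1 of [phi]_F is the F-coordinate vector of phi(g1).
In standard coordinates phi(g1) = A g1 = (1, -2).
Converting to F: (1, -2) = -2g1 + g2, so the coordinate vector is (-2, 1).

(-2, 1)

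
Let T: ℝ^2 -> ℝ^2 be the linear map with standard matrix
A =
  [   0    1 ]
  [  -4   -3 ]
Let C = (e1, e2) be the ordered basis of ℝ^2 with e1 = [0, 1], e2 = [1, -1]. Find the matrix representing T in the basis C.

[[-2, -2], [1, -1]]

Let P have columns e1, e2. Then [T]_C = P^(-1) A P.
Here det P = -1, so P^(-1) is integer; computing A P first and then P^(-1)(A P) gives [[-2, -2], [1, -1]].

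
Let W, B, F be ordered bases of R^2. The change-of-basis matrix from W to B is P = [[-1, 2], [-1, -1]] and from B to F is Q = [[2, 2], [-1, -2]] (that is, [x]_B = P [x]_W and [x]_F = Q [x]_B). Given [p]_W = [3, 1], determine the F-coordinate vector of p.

[-10, 9]

First [p]_B = P [p]_W = [-1, -4].
Then [p]_F = Q [p]_B = [-10, 9].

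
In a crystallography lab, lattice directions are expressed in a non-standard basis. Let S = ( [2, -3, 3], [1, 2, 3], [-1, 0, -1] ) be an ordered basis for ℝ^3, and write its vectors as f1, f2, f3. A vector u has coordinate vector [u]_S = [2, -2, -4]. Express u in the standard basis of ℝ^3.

[6, -10, 4]

The coordinates say u = 2f1 - 2f2 - 4f3; adding the scaled basis vectors gives [6, -10, 4].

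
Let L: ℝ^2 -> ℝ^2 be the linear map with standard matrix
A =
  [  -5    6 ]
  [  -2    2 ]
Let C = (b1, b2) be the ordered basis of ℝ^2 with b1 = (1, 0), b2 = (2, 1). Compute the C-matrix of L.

[[-1, 0], [-2, -2]]

Let P have columns b1, b2. Then [L]_C = P^(-1) A P.
Here det P = 1, so P^(-1) is integer; computing A P first and then P^(-1)(A P) gives [[-1, 0], [-2, -2]].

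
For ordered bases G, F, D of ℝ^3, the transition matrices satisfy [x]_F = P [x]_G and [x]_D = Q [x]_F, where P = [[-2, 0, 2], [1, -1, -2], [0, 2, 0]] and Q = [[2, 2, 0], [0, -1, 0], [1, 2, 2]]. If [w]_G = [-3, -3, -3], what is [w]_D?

[12, -6, 0]

Apply P to get F-coordinates [0, 6, -6], then Q to get D-coordinates.
The result is [w]_D = [12, -6, 0].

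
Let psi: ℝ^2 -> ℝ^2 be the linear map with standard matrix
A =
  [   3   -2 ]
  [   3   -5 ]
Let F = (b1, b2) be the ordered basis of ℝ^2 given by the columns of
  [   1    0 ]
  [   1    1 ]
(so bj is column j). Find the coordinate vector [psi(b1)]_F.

(1, -3)

Compute psi(b1) = A b1 = (1, -2) in standard coordinates.
Then write this in F-coordinates: solve for y in y_1 b1 + y_2 b2 = (1, -2).
This gives y = (1, -3), which is column 1 of [psi]_F.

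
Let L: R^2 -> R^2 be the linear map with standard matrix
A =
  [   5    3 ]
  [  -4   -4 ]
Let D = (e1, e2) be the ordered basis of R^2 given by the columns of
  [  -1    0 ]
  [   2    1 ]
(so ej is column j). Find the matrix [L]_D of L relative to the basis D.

Let P have columns e1, e2. Then [L]_D = P^(-1) A P.
Here det P = -1, so P^(-1) is integer; computing A P first and then P^(-1)(A P) gives [[-1, -3], [-2, 2]].

[[-1, -3], [-2, 2]]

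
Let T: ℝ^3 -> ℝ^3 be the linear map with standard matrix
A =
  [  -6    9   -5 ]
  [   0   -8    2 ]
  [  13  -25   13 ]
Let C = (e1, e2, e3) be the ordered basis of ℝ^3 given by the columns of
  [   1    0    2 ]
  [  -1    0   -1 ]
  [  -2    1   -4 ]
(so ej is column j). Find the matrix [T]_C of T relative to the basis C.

[[-3, 1, 1], [2, 3, -3], [-1, -3, -1]]

Let P have columns e1, ..., e3. Then [T]_C = P^(-1) A P.
Here det P = -1, so P^(-1) is integer; computing A P first and then P^(-1)(A P) gives [[-3, 1, 1], [2, 3, -3], [-1, -3, -1]].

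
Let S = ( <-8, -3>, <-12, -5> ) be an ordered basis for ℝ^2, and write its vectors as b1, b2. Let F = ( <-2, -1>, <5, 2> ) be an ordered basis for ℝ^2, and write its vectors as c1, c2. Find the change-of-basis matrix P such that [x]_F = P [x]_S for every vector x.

[[-1, 1], [-2, -2]]

Column j of P is [bj]_F, since P maps S-coordinates to F-coordinates.
Expressing b1 in F: b1 = -c1 - 2c2, so column 1 of P is <-1, -2>.
Doing the same for each bj gives P = [[-1, 1], [-2, -2]].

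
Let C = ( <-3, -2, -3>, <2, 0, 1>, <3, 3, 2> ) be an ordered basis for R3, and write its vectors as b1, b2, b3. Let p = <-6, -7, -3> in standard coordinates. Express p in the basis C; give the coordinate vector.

We seek scalars with c_1 b1 + ... + c_3 b3 = p; equivalently solve M c = p where the columns of M are b1, ..., b3.
Solving this 3x3 system gives c = (-1, 0, -3).
Check: -b1 + 0·b2 - 3b3 = <-6, -7, -3>.

<-1, 0, -3>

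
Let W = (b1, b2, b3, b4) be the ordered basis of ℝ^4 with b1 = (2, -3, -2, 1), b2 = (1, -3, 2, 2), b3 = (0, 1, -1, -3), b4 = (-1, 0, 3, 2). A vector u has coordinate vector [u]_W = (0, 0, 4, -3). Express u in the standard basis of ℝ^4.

By definition u = 0·b1 + 0·b2 + 4b3 - 3b4.
Summing componentwise gives (3, 4, -13, -18).

(3, 4, -13, -18)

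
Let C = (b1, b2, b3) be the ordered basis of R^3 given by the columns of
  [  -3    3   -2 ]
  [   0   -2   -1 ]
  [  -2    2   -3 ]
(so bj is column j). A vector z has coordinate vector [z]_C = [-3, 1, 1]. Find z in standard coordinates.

The coordinates say z = -3b1 + b2 + b3; adding the scaled basis vectors gives [10, -3, 5].

[10, -3, 5]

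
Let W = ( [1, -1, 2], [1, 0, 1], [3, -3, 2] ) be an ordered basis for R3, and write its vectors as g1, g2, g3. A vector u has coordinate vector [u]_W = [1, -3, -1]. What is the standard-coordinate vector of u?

The coordinates say u = g1 - 3g2 - g3; adding the scaled basis vectors gives [-5, 2, -3].

[-5, 2, -3]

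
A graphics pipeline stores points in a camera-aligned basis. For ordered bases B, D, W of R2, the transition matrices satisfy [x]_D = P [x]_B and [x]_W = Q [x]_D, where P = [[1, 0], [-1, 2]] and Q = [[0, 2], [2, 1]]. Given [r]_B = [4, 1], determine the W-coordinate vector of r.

Apply P to get D-coordinates [4, -2], then Q to get W-coordinates.
The result is [r]_W = [-4, 6].

[-4, 6]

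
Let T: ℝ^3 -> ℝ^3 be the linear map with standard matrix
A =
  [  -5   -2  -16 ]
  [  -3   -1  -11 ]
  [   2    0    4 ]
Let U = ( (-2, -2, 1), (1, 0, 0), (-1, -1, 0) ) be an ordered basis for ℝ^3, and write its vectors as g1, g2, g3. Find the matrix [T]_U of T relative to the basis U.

With P the matrix whose columns are g1, ..., g3, [T]_U = P^(-1) A P.
Column by column: T(g1) = A g1 = (-2, -3, 0); its U-coordinates (0, 1, 3) give column 1.
Continuing for each basis vector yields [T]_U = [[0, 2, -2], [1, -2, 3], [3, -1, 0]].

[[0, 2, -2], [1, -2, 3], [3, -1, 0]]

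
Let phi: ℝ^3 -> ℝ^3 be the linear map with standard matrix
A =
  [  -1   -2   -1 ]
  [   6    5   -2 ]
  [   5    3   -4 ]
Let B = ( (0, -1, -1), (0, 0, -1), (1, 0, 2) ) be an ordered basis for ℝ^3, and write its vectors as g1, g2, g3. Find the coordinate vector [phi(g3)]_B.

Compute phi(g3) = A g3 = (-3, 2, -3) in standard coordinates.
Then write this in B-coordinates: solve for y in y_1 g1 + ... + y_3 g3 = (-3, 2, -3).
This gives y = (-2, -1, -3), which is column 3 of [phi]_B.

(-2, -1, -3)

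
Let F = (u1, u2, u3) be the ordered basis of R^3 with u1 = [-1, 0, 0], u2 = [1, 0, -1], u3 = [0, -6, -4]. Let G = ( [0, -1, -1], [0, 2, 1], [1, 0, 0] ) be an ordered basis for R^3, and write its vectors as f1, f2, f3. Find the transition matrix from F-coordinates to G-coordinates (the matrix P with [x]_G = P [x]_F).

[[0, 2, 2], [0, 1, -2], [-1, 1, 0]]

Take x = uj: its F-coordinates are the j-th standard unit vector, so P e_j — column j of P — equals [uj]_G.
u1 = 0·f1 + 0·f2 - f3, giving column 1 = [0, 0, -1]; repeating for each j gives P = [[0, 2, 2], [0, 1, -2], [-1, 1, 0]].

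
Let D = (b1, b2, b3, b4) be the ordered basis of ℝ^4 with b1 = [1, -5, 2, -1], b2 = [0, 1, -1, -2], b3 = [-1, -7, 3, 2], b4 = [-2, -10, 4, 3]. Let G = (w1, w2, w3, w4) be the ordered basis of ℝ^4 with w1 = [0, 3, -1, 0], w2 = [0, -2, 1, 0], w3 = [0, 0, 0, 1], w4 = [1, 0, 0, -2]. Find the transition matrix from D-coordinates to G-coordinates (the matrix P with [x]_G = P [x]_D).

Let M have columns bj and N have columns wj. Then for every x, N [x]_G = x = M [x]_D, so P = N^(-1) M.
Since det N = -1, N^(-1) has integer entries; multiplying gives P = [[-1, -1, -1, -2], [1, -2, 2, 2], [1, -2, 0, -1], [1, 0, -1, -2]].

[[-1, -1, -1, -2], [1, -2, 2, 2], [1, -2, 0, -1], [1, 0, -1, -2]]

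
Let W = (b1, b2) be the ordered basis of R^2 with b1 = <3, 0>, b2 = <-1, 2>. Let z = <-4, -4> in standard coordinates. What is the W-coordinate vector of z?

<-2, -2>

Write z = c_1 b1 + c_2 b2 and solve for the c_i.
System: 3c_1 - c_2 = -4, 0c_1 + 2c_2 = -4; solving gives c_1 = -2, c_2 = -2.
Check: -2b1 - 2b2 = <-4, -4>.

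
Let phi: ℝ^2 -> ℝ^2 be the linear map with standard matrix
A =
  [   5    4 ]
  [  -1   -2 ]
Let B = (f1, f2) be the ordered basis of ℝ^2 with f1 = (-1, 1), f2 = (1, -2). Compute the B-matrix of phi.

[[3, 3], [2, 0]]

The j-th column of [phi]_B is [phi(fj)]_B.
phi(f1) = A f1 = (-1, -1) = 3f1 + 2f2, so column 1 is (3, 2).
Repeating for f2 and assembling the columns gives [[3, 3], [2, 0]].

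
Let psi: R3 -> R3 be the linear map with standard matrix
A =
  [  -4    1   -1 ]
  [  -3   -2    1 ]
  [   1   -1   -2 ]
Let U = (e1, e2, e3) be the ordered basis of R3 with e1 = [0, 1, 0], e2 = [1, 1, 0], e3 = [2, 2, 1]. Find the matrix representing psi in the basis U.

[[-3, -2, -2], [3, -3, -3], [-1, 0, -2]]

With P the matrix whose columns are e1, ..., e3, [psi]_U = P^(-1) A P.
Column by column: psi(e1) = A e1 = [1, -2, -1]; its U-coordinates [-3, 3, -1] give column 1.
Continuing for each basis vector yields [psi]_U = [[-3, -2, -2], [3, -3, -3], [-1, 0, -2]].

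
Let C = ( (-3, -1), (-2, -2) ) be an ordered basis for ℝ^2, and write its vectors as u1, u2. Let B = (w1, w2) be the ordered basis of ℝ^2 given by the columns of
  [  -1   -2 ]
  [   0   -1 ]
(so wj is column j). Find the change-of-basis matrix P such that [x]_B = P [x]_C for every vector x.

[[1, -2], [1, 2]]

Column j of P is [uj]_B, since P maps C-coordinates to B-coordinates.
Expressing u1 in B: u1 = w1 + w2, so column 1 of P is (1, 1).
Doing the same for each uj gives P = [[1, -2], [1, 2]].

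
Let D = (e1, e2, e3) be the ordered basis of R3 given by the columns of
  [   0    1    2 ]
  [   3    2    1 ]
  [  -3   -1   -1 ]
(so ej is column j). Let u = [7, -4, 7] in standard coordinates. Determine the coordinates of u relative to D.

[-4, 3, 2]

We seek scalars with c_1 e1 + ... + c_3 e3 = u; equivalently solve M c = u where the columns of M are e1, ..., e3.
Row-reducing the augmented matrix [M | u] gives c = (-4, 3, 2).
Check: -4e1 + 3e2 + 2e3 = [7, -4, 7].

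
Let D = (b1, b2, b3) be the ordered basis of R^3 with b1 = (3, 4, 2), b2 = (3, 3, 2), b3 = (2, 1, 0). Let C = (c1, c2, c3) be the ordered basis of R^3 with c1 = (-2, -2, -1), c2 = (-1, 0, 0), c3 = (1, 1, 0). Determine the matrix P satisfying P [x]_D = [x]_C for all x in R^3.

Column j of P is [bj]_C, since P maps D-coordinates to C-coordinates.
Expressing b1 in C: b1 = -2c1 + c2 + 0·c3, so column 1 of P is (-2, 1, 0).
Doing the same for each bj gives P = [[-2, -2, 0], [1, 0, -1], [0, -1, 1]].

[[-2, -2, 0], [1, 0, -1], [0, -1, 1]]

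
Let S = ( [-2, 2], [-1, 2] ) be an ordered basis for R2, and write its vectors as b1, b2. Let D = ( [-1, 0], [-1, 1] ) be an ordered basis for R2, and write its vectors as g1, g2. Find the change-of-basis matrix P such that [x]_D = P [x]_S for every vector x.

[[0, -1], [2, 2]]

Take x = bj: its S-coordinates are the j-th standard unit vector, so P e_j — column j of P — equals [bj]_D.
b1 = 0·g1 + 2g2, giving column 1 = [0, 2]; repeating for each j gives P = [[0, -1], [2, 2]].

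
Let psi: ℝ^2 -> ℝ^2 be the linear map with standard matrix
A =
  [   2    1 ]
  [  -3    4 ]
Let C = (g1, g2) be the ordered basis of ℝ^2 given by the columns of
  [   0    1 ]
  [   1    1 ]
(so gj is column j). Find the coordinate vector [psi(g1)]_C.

<3, 1>

Compute psi(g1) = A g1 = <1, 4> in standard coordinates.
Then write this in C-coordinates: solve for y in y_1 g1 + y_2 g2 = <1, 4>.
This gives y = <3, 1>, which is column 1 of [psi]_C.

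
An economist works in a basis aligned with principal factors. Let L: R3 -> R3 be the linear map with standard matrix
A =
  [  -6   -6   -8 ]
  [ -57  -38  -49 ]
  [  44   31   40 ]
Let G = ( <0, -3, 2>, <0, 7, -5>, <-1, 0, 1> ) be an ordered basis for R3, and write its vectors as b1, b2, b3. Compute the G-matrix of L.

With P the matrix whose columns are b1, ..., b3, [L]_G = P^(-1) A P.
Column by column: L(b1) = A b1 = <2, 16, -13>; its G-coordinates <-3, 1, -2> give column 1.
Continuing for each basis vector yields [L]_G = [[-3, 0, 2], [1, -3, 2], [-2, 2, 2]].

[[-3, 0, 2], [1, -3, 2], [-2, 2, 2]]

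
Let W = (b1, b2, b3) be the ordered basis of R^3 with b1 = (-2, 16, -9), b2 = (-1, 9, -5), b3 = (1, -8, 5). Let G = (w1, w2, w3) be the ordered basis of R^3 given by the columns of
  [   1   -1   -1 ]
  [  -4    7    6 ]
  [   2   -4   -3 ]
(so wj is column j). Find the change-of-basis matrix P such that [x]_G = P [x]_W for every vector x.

Column j of P is [bj]_G, since P maps W-coordinates to G-coordinates.
Expressing b1 in G: b1 = w1 + 2w2 + w3, so column 1 of P is (1, 2, 1).
Doing the same for each bj gives P = [[1, 1, 0], [2, 1, -2], [1, 1, 1]].

[[1, 1, 0], [2, 1, -2], [1, 1, 1]]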